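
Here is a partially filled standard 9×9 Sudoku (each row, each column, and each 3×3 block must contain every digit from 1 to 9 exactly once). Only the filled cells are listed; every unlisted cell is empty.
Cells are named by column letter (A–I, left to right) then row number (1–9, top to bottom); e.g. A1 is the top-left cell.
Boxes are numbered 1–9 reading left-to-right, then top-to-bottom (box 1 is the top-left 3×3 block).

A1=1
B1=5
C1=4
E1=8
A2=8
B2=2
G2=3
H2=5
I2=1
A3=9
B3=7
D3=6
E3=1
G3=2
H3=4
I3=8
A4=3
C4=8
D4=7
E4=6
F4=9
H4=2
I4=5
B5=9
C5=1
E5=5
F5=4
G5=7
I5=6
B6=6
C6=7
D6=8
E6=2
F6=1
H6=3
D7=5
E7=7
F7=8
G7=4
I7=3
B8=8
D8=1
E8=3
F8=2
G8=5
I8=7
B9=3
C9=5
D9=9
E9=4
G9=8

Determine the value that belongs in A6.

5

Cell A6 itself could take any of {4, 5} by direct elimination.
Consider where 5 can go in box 4.
B4 is out (row 4 already has a 5).
A5 is out (row 5 already has a 5).
So the only cell in box 4 that can hold 5 is A6.
Therefore A6 = 5.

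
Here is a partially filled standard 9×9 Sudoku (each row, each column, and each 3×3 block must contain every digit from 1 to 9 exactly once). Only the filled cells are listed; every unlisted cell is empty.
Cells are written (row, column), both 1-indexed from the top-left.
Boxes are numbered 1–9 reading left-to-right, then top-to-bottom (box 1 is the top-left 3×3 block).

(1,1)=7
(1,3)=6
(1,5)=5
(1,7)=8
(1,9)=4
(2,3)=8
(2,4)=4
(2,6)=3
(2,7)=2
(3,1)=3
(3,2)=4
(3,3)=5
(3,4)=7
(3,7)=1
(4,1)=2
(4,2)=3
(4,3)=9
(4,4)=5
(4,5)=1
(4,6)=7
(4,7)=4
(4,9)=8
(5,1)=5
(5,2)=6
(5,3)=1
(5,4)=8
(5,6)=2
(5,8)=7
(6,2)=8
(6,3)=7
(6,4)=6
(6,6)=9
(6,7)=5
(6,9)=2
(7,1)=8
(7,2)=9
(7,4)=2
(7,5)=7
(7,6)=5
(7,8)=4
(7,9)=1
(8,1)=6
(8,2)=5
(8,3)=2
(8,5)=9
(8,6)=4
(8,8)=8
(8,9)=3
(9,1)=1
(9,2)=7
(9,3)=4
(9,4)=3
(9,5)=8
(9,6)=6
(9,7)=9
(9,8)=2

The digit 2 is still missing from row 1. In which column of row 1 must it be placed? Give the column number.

Consider where 2 can go in row 1.
(1,4) is out (column 4 already has a 2).
(1,6) is out (column 6 already has a 2).
(1,8) is out (column 8 already has a 2).
So the only cell in row 1 that can hold 2 is (1,2).
That is column 2.

2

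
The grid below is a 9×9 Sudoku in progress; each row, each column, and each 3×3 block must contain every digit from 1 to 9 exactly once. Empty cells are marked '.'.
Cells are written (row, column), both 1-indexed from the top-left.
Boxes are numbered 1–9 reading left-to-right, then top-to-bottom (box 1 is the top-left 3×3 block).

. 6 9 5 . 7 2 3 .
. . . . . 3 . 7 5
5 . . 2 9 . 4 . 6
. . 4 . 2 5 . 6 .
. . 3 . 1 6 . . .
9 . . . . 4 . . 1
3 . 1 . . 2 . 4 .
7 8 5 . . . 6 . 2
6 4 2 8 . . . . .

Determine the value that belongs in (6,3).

6

Cell (6,3) itself could take any of {6, 7, 8} by direct elimination.
Consider where 6 can go in row 6.
(6,2) is out (column 2 already has a 6).
(6,4) is out (box 5 already has a 6).
(6,5) is out (box 5 already has a 6).
(6,7) is out (column 7 already has a 6).
(6,8) is out (column 8 already has a 6).
So the only cell in row 6 that can hold 6 is (6,3).
Therefore (6,3) = 6.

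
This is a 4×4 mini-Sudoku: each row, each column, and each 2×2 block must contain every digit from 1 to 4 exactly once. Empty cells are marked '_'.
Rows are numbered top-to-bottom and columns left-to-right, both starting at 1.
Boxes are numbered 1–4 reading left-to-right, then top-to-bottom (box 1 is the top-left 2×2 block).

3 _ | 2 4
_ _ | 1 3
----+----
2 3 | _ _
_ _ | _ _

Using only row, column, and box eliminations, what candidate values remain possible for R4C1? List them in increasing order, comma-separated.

Row 4 already contains {}.
Column 1 already contains {2, 3}.
Its 2×2 block (box 3) already contains {2, 3}.
Removing those from 1–4 leaves {1, 4} as the candidates for R4C1.

1,4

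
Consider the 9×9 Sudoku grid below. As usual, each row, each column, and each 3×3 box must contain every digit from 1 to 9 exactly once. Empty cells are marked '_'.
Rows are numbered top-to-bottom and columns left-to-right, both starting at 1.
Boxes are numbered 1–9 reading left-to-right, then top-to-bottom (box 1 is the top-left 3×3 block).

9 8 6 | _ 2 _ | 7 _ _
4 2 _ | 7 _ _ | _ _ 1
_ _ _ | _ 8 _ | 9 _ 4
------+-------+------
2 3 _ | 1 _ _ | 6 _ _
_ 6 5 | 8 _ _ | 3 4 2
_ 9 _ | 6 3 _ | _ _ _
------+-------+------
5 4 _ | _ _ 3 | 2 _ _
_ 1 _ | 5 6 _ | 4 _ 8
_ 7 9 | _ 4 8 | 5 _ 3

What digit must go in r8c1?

Row 8 already contains {1, 4, 5, 6, 8}.
Column 1 already contains {2, 4, 5, 9}.
Its 3×3 block (box 7) already contains {1, 4, 5, 7, 9}.
The only value from 1–9 not eliminated is 3, so r8c1 = 3.

3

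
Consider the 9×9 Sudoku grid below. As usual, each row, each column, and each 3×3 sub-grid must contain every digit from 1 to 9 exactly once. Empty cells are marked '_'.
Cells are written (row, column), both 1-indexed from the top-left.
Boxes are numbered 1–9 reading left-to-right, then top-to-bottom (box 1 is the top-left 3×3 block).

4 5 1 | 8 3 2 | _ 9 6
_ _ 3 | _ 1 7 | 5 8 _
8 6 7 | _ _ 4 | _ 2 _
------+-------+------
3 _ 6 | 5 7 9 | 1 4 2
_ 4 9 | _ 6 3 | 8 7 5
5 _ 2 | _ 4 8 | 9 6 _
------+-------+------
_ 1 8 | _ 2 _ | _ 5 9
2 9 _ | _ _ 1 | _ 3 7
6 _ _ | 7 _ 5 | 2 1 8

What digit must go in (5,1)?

1

Row 5 already contains {3, 4, 5, 6, 7, 8, 9}.
Column 1 already contains {2, 3, 4, 5, 6, 8}.
Its 3×3 block (box 4) already contains {2, 3, 4, 5, 6, 9}.
The only value from 1–9 not eliminated is 1, so (5,1) = 1.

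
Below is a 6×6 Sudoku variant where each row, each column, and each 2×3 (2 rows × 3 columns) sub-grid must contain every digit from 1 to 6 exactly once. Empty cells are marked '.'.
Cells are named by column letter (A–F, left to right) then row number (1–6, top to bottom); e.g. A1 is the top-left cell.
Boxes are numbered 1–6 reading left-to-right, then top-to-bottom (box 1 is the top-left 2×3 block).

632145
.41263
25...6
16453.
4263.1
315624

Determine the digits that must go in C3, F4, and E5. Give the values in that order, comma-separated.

3,2,5

For C3:
  Row 3 already contains {2, 5, 6}.
  Column C already contains {1, 2, 4, 5, 6}.
  Its 2×3 block (box 3) already contains {1, 2, 4, 5, 6}.
  The only value from 1–6 not eliminated is 3, so C3 = 3.
For F4:
  Row 4 already contains {1, 3, 4, 5, 6}.
  Column F already contains {1, 3, 4, 5, 6}.
  Its 2×3 block (box 4) already contains {3, 5, 6}.
  The only value from 1–6 not eliminated is 2, so F4 = 2.
For E5:
  Row 5 already contains {1, 2, 3, 4, 6}.
  Column E already contains {2, 3, 4, 6}.
  Its 2×3 block (box 6) already contains {1, 2, 3, 4, 6}.
  The only value from 1–6 not eliminated is 5, so E5 = 5.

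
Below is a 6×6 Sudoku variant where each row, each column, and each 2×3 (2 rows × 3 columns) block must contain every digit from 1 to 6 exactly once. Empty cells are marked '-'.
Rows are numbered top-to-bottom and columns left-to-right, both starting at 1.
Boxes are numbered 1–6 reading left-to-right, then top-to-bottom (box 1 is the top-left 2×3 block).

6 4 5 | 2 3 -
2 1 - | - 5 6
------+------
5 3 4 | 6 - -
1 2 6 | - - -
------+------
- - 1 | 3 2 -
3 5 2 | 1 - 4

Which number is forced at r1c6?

1

Row 1 already contains {2, 3, 4, 5, 6}.
Column 6 already contains {4, 6}.
Its 2×3 block (box 2) already contains {2, 3, 5, 6}.
The only value from 1–6 not eliminated is 1, so r1c6 = 1.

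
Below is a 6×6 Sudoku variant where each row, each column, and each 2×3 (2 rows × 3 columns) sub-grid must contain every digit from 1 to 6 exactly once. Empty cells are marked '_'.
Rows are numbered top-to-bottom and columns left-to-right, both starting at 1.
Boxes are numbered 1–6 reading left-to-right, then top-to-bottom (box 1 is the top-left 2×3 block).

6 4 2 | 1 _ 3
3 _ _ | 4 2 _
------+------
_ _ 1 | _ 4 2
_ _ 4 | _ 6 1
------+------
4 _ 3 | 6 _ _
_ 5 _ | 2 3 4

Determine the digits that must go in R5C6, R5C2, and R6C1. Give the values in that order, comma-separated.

For R5C6:
  Row 5 already contains {3, 4, 6}.
  Column 6 already contains {1, 2, 3, 4}.
  Its 2×3 block (box 6) already contains {2, 3, 4, 6}.
  The only value from 1–6 not eliminated is 5, so R5C6 = 5.
For R5C2:
  Consider where 2 can go in box 5.
  R6C1 is out (row 6 already has a 2).
  R6C3 is out (row 6 already has a 2).
  So the only cell in box 5 that can hold 2 is R5C2.
  So R5C2 = 2.
For R6C1:
  Row 6 already contains {2, 3, 4, 5}.
  Column 1 already contains {3, 4, 6}.
  Its 2×3 block (box 5) already contains {3, 4, 5}.
  The only value from 1–6 not eliminated is 1, so R6C1 = 1.

5,2,1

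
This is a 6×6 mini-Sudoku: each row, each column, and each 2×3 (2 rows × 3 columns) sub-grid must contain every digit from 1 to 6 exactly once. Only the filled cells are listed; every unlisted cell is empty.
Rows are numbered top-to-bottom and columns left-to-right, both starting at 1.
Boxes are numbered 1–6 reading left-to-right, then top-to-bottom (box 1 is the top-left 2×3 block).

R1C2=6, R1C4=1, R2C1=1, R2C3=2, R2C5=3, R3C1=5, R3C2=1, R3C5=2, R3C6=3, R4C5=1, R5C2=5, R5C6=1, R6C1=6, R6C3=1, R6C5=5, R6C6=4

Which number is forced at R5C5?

Row 5 already contains {1, 5}.
Column 5 already contains {1, 2, 3, 5}.
Its 2×3 block (box 6) already contains {1, 4, 5}.
The only value from 1–6 not eliminated is 6, so R5C5 = 6.

6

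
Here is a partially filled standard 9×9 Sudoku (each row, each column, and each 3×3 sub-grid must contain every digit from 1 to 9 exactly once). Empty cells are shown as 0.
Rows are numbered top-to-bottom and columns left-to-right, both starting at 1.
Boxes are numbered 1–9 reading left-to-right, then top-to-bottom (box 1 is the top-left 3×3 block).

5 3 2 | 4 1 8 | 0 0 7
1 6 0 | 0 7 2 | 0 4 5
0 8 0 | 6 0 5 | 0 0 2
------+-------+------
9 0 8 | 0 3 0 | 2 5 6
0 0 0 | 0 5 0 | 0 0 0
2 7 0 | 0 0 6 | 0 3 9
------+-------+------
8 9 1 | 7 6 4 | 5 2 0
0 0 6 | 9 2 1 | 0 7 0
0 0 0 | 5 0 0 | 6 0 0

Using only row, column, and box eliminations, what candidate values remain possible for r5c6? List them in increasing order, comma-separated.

Row 5 already contains {5}.
Column 6 already contains {1, 2, 4, 5, 6, 8}.
Its 3×3 block (box 5) already contains {3, 5, 6}.
Removing those from 1–9 leaves {7, 9} as the candidates for r5c6.

7,9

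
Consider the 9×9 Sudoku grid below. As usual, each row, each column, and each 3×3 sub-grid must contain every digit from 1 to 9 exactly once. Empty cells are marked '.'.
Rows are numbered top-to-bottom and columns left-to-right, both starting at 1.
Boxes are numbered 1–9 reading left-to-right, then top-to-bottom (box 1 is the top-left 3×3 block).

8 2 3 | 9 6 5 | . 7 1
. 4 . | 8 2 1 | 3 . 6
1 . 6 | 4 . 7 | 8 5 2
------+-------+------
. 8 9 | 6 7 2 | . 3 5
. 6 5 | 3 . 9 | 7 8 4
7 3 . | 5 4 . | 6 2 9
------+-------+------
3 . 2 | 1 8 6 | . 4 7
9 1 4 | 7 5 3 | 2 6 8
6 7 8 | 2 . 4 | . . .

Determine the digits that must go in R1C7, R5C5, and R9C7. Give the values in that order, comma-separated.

4,1,5

For R1C7:
  Row 1 already contains {1, 2, 3, 5, 6, 7, 8, 9}.
  Column 7 already contains {2, 3, 6, 7, 8}.
  Its 3×3 block (box 3) already contains {1, 2, 3, 5, 6, 7, 8}.
  The only value from 1–9 not eliminated is 4, so R1C7 = 4.
For R5C5:
  Row 5 already contains {3, 4, 5, 6, 7, 8, 9}.
  Column 5 already contains {2, 4, 5, 6, 7, 8}.
  Its 3×3 block (box 5) already contains {2, 3, 4, 5, 6, 7, 9}.
  The only value from 1–9 not eliminated is 1, so R5C5 = 1.
For R9C7:
  Consider where 5 can go in row 9.
  R9C5 is out (column 5 already has a 5).
  R9C8 is out (column 8 already has a 5).
  R9C9 is out (column 9 already has a 5).
  So the only cell in row 9 that can hold 5 is R9C7.
  So R9C7 = 5.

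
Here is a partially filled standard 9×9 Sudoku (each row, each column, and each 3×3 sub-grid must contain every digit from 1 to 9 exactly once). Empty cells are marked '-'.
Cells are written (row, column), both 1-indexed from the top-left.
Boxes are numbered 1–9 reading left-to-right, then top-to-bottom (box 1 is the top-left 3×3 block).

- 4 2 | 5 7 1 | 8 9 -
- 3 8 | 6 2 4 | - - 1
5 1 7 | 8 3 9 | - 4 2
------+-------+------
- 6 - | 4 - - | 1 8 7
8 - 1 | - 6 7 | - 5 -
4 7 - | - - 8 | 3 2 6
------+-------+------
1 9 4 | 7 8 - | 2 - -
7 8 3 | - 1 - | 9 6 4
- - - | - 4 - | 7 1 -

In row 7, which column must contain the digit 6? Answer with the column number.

Consider where 6 can go in row 7.
(7,8) is out (column 8 already has a 6).
(7,9) is out (column 9 already has a 6).
So the only cell in row 7 that can hold 6 is (7,6).
That is column 6.

6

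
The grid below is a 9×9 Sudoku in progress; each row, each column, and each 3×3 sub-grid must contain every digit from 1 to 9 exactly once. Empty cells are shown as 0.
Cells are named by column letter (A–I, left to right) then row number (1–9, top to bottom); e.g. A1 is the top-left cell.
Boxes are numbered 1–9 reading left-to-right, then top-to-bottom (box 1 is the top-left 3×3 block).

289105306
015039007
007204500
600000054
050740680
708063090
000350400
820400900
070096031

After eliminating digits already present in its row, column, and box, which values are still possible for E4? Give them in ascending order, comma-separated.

1,2,8

Row 4 already contains {4, 5, 6}.
Column E already contains {3, 4, 5, 6, 9}.
Its 3×3 block (box 5) already contains {3, 4, 6, 7}.
Removing those from 1–9 leaves {1, 2, 8} as the candidates for E4.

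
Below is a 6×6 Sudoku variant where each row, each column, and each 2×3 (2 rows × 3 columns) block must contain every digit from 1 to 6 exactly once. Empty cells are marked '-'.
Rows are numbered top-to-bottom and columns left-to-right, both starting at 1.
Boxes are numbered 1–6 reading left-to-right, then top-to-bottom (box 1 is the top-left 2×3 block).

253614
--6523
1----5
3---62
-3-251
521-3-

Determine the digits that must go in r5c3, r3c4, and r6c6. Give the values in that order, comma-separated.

4,3,6

For r5c3:
  Row 5 already contains {1, 2, 3, 5}.
  Column 3 already contains {1, 3, 6}.
  Its 2×3 block (box 5) already contains {1, 2, 3, 5}.
  The only value from 1–6 not eliminated is 4, so r5c3 = 4.
For r3c4:
  Consider where 3 can go in column 4.
  r4c4 is out (row 4 already has a 3).
  r6c4 is out (row 6 already has a 3).
  So the only cell in column 4 that can hold 3 is r3c4.
  So r3c4 = 3.
For r6c6:
  Row 6 already contains {1, 2, 3, 5}.
  Column 6 already contains {1, 2, 3, 4, 5}.
  Its 2×3 block (box 6) already contains {1, 2, 3, 5}.
  The only value from 1–6 not eliminated is 6, so r6c6 = 6.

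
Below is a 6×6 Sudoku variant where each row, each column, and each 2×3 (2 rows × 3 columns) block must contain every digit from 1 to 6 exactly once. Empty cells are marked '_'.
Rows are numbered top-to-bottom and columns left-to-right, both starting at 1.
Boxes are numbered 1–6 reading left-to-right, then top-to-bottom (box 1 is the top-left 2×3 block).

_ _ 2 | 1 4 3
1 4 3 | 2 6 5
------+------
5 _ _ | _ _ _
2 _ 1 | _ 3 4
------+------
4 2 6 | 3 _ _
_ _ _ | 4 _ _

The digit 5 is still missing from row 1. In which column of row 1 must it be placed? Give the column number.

Consider where 5 can go in row 1.
R1C1 is out (column 1 already has a 5).
So the only cell in row 1 that can hold 5 is R1C2.
That is column 2.

2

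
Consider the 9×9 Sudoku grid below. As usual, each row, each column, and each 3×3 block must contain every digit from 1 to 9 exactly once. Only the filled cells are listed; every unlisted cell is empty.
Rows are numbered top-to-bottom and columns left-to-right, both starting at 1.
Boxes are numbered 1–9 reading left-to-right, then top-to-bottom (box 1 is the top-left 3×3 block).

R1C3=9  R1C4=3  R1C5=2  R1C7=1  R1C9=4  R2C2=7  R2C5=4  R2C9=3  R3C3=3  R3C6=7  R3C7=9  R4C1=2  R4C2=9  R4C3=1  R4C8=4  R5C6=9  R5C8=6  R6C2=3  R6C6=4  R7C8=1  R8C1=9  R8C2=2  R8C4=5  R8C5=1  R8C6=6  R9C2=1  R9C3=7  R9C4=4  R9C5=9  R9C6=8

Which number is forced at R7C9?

Cell R7C9 itself could take any of {2, 5, 6, 7, 8, 9} by direct elimination.
Consider where 9 can go in row 7.
R7C1 is out (column 1 already has a 9). R7C2 is out (column 2 already has a 9). R7C3 is out (column 3 already has a 9). R7C4 is out (box 8 already has a 9). The remaining empty cells in row 7 are similarly blocked.
So the only cell in row 7 that can hold 9 is R7C9.
Therefore R7C9 = 9.

9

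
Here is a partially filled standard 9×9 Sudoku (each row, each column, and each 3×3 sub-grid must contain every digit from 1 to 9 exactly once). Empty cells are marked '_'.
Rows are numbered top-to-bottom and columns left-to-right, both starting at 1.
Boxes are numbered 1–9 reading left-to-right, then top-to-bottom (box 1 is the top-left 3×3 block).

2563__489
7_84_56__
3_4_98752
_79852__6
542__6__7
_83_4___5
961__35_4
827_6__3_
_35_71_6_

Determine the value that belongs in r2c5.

Cell r2c5 itself could take any of {1, 2} by direct elimination.
Consider where 2 can go in row 2.
r2c2 is out (column 2 already has a 2).
r2c8 is out (box 3 already has a 2).
r2c9 is out (column 9 already has a 2).
So the only cell in row 2 that can hold 2 is r2c5.
Therefore r2c5 = 2.

2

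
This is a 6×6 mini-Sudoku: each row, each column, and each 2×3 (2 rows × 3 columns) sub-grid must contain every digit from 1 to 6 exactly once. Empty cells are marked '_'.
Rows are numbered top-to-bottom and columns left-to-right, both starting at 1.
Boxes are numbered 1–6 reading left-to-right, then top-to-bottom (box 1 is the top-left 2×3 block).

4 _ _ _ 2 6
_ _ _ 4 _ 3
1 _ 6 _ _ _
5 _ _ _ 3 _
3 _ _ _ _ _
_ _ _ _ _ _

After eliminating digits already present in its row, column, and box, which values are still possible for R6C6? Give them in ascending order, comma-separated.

1,2,4,5

Row 6 already contains {}.
Column 6 already contains {3, 6}.
Its 2×3 block (box 6) already contains {}.
Removing those from 1–6 leaves {1, 2, 4, 5} as the candidates for R6C6.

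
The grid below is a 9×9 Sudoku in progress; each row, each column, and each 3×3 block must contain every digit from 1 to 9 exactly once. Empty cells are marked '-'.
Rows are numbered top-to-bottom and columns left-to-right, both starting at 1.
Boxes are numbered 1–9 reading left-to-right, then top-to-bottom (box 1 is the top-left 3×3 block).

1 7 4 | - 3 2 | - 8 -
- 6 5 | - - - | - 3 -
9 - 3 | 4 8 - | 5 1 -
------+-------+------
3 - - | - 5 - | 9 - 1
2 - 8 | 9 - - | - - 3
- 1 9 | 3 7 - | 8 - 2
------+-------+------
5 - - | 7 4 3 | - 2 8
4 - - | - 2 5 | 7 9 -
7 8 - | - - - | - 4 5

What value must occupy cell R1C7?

6

Row 1 already contains {1, 2, 3, 4, 7, 8}.
Column 7 already contains {5, 7, 8, 9}.
Its 3×3 block (box 3) already contains {1, 3, 5, 8}.
The only value from 1–9 not eliminated is 6, so R1C7 = 6.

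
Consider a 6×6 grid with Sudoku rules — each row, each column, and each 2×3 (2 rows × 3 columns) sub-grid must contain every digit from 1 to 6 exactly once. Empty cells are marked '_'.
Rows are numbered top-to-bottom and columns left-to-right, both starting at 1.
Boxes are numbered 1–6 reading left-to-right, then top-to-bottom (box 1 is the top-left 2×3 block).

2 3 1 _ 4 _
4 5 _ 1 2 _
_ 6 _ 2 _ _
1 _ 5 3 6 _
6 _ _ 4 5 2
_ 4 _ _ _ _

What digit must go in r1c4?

Cell r1c4 itself could take any of {5, 6} by direct elimination.
Consider where 5 can go in column 4.
r6c4 is out (box 6 already has a 5).
So the only cell in column 4 that can hold 5 is r1c4.
Therefore r1c4 = 5.

5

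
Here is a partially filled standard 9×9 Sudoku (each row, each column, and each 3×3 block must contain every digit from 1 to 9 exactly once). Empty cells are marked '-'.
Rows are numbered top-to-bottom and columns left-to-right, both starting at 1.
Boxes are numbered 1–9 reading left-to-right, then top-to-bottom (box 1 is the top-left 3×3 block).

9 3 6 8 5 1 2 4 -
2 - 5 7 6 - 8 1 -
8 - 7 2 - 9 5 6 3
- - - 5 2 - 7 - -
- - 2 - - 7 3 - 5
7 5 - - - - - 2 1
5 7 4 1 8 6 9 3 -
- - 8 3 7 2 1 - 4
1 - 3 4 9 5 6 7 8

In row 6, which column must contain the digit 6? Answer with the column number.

Consider where 6 can go in row 6.
R6C3 is out (column 3 already has a 6).
R6C5 is out (column 5 already has a 6).
R6C6 is out (column 6 already has a 6).
R6C7 is out (column 7 already has a 6).
So the only cell in row 6 that can hold 6 is R6C4.
That is column 4.

4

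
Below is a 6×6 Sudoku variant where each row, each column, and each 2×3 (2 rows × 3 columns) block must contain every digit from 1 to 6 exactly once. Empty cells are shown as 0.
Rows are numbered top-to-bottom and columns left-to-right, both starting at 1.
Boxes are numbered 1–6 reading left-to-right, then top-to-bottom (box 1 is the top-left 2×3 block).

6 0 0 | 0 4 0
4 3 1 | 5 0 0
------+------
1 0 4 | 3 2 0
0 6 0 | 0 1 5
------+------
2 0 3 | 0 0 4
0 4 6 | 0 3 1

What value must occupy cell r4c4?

Row 4 already contains {1, 5, 6}.
Column 4 already contains {3, 5}.
Its 2×3 block (box 4) already contains {1, 2, 3, 5}.
The only value from 1–6 not eliminated is 4, so r4c4 = 4.

4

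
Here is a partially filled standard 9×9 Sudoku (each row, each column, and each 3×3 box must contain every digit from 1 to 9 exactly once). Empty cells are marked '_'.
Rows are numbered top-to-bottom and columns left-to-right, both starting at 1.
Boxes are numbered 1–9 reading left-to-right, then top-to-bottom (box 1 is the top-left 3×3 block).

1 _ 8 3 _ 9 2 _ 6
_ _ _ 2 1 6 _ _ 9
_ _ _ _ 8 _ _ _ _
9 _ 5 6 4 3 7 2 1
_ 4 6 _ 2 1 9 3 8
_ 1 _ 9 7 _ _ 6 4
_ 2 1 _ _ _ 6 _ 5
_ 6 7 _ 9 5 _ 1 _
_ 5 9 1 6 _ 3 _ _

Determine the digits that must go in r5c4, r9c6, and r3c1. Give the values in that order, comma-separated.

For r5c4:
  Row 5 already contains {1, 2, 3, 4, 6, 8, 9}.
  Column 4 already contains {1, 2, 3, 6, 9}.
  Its 3×3 block (box 5) already contains {1, 2, 3, 4, 6, 7, 9}.
  The only value from 1–9 not eliminated is 5, so r5c4 = 5.
For r9c6:
  Consider where 2 can go in column 6.
  r3c6 is out (box 2 already has a 2).
  r6c6 is out (box 5 already has a 2).
  r7c6 is out (row 7 already has a 2).
  So the only cell in column 6 that can hold 2 is r9c6.
  So r9c6 = 2.
For r3c1:
  Consider where 6 can go in column 1.
  r2c1 is out (row 2 already has a 6). r5c1 is out (row 5 already has a 6). r6c1 is out (row 6 already has a 6). r7c1 is out (row 7 already has a 6). The remaining empty cells in column 1 are similarly blocked.
  So the only cell in column 1 that can hold 6 is r3c1.
  So r3c1 = 6.

5,2,6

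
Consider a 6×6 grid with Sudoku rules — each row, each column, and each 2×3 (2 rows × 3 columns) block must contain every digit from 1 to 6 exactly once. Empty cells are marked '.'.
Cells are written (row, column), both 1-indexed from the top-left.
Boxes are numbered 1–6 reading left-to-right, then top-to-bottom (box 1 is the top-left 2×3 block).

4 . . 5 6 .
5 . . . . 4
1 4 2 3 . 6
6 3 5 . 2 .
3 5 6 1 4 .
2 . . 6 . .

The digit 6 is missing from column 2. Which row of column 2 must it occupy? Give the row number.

2

Consider where 6 can go in column 2.
(1,2) is out (row 1 already has a 6).
(6,2) is out (row 6 already has a 6).
So the only cell in column 2 that can hold 6 is (2,2).
That is row 2.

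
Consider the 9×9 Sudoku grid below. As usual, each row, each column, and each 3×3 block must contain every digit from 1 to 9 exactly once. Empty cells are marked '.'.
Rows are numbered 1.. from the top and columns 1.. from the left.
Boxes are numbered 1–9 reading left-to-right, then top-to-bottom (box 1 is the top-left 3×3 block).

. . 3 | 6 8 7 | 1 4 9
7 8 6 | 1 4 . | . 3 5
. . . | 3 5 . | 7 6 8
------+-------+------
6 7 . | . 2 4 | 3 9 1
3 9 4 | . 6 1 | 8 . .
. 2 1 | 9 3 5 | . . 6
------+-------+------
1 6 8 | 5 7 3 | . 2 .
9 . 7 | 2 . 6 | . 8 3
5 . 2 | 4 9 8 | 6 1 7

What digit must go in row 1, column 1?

2

Row 1 already contains {1, 3, 4, 6, 7, 8, 9}.
Column 1 already contains {1, 3, 5, 6, 7, 9}.
Its 3×3 block (box 1) already contains {3, 6, 7, 8}.
The only value from 1–9 not eliminated is 2, so row 1, column 1 = 2.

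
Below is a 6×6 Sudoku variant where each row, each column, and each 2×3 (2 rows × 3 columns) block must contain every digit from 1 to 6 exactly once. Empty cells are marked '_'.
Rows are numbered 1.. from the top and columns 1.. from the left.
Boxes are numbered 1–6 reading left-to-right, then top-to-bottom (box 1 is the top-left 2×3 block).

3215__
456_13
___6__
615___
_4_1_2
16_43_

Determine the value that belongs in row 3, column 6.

1

Cell row 3, column 6 itself could take any of {1, 4, 5} by direct elimination.
Consider where 1 can go in box 4.
row 3, column 5 is out (column 5 already has a 1).
row 4, column 4 is out (row 4 already has a 1).
row 4, column 5 is out (row 4 already has a 1).
row 4, column 6 is out (row 4 already has a 1).
So the only cell in box 4 that can hold 1 is row 3, column 6.
Therefore row 3, column 6 = 1.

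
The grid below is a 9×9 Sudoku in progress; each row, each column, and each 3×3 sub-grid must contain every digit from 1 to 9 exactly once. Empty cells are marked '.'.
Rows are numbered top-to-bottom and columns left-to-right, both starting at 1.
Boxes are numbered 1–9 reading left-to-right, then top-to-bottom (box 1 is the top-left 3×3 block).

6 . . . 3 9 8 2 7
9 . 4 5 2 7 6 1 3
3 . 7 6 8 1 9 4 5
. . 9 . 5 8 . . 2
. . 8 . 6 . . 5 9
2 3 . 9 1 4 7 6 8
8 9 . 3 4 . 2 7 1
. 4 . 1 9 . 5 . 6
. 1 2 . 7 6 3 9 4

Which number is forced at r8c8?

8

Row 8 already contains {1, 4, 5, 6, 9}.
Column 8 already contains {1, 2, 4, 5, 6, 7, 9}.
Its 3×3 block (box 9) already contains {1, 2, 3, 4, 5, 6, 7, 9}.
The only value from 1–9 not eliminated is 8, so r8c8 = 8.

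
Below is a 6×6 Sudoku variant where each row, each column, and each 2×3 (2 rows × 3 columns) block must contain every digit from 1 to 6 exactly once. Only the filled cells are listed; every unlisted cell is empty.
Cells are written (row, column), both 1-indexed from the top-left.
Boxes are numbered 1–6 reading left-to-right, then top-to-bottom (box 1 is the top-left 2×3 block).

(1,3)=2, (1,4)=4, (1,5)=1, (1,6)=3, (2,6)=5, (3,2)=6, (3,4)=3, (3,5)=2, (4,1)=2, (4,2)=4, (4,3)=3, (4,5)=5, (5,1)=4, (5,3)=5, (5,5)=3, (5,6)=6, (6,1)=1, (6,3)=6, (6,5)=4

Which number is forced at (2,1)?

3

Cell (2,1) itself could take any of {3, 6} by direct elimination.
Consider where 3 can go in column 1.
(1,1) is out (row 1 already has a 3).
(3,1) is out (row 3 already has a 3).
So the only cell in column 1 that can hold 3 is (2,1).
Therefore (2,1) = 3.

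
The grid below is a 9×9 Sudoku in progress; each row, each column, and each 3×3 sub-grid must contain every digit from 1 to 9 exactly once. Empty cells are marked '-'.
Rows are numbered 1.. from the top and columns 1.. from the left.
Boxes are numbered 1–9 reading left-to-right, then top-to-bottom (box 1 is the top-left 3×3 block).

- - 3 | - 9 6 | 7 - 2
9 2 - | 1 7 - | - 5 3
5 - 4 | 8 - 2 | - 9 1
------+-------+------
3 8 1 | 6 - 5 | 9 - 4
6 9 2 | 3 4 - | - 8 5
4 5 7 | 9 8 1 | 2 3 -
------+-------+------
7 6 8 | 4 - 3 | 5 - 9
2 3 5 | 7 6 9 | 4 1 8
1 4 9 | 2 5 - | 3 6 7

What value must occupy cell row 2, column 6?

4

Row 2 already contains {1, 2, 3, 5, 7, 9}.
Column 6 already contains {1, 2, 3, 5, 6, 9}.
Its 3×3 block (box 2) already contains {1, 2, 6, 7, 8, 9}.
The only value from 1–9 not eliminated is 4, so row 2, column 6 = 4.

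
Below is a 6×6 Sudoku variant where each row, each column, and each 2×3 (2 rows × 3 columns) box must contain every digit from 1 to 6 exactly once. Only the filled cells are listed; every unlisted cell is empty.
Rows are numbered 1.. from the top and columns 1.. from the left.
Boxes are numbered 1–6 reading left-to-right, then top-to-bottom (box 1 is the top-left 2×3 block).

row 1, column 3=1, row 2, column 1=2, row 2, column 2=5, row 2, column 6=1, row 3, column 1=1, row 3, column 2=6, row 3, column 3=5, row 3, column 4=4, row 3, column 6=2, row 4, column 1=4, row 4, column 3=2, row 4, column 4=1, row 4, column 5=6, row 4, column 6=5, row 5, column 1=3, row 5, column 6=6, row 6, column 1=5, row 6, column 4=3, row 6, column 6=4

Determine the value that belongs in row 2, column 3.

3

Cell row 2, column 3 itself could take any of {3, 4, 6} by direct elimination.
Consider where 3 can go in column 3.
row 5, column 3 is out (row 5 already has a 3).
row 6, column 3 is out (row 6 already has a 3).
So the only cell in column 3 that can hold 3 is row 2, column 3.
Therefore row 2, column 3 = 3.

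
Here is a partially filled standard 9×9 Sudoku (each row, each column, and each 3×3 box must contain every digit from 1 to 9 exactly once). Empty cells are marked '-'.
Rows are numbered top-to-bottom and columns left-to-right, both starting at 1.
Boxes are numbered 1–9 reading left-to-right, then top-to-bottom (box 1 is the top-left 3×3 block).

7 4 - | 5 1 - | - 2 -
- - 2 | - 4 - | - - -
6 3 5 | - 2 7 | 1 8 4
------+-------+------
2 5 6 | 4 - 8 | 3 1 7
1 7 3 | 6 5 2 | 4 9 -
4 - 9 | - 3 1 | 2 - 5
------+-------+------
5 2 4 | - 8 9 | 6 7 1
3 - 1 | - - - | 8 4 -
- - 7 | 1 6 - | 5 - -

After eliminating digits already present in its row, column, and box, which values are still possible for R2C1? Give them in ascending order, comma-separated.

8,9

Row 2 already contains {2, 4}.
Column 1 already contains {1, 2, 3, 4, 5, 6, 7}.
Its 3×3 block (box 1) already contains {2, 3, 4, 5, 6, 7}.
Removing those from 1–9 leaves {8, 9} as the candidates for R2C1.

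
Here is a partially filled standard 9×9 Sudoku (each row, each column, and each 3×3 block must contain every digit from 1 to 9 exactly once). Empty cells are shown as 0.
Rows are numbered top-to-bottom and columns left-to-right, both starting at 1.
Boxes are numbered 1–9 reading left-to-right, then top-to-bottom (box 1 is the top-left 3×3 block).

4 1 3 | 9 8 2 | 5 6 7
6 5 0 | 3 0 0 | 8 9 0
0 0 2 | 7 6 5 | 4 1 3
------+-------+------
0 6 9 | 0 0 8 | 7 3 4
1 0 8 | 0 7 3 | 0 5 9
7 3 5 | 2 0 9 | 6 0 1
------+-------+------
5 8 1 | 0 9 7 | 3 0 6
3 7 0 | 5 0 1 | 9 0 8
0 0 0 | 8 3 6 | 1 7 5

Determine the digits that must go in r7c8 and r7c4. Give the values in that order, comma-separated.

For r7c8:
  Consider where 2 can go in row 7.
  r7c4 is out (column 4 already has a 2).
  So the only cell in row 7 that can hold 2 is r7c8.
  So r7c8 = 2.
For r7c4:
  Row 7 already contains {1, 3, 5, 6, 7, 8, 9}.
  Column 4 already contains {2, 3, 5, 7, 8, 9}.
  Its 3×3 block (box 8) already contains {1, 3, 5, 6, 7, 8, 9}.
  The only value from 1–9 not eliminated is 4, so r7c4 = 4.

2,4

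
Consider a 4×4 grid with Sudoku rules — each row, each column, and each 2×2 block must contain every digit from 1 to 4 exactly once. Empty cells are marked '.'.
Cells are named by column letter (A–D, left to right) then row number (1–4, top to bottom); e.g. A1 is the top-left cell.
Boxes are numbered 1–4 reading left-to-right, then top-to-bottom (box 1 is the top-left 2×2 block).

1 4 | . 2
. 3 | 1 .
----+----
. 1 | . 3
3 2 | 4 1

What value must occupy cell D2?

Row 2 already contains {1, 3}.
Column D already contains {1, 2, 3}.
Its 2×2 block (box 2) already contains {1, 2}.
The only value from 1–4 not eliminated is 4, so D2 = 4.

4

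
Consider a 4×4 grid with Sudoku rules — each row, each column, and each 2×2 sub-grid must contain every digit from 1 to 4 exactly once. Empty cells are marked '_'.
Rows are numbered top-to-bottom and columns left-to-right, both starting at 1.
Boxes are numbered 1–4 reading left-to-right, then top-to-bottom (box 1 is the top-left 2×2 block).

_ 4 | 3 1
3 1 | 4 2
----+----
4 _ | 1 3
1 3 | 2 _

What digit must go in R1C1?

2

Row 1 already contains {1, 3, 4}.
Column 1 already contains {1, 3, 4}.
Its 2×2 block (box 1) already contains {1, 3, 4}.
The only value from 1–4 not eliminated is 2, so R1C1 = 2.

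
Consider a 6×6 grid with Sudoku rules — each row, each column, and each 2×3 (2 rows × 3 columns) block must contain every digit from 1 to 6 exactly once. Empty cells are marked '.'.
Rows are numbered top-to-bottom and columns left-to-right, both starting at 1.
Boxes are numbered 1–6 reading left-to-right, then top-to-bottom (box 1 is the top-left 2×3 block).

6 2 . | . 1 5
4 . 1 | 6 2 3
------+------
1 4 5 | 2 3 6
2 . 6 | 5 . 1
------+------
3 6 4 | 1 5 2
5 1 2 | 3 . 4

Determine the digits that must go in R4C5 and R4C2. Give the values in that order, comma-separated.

4,3

For R4C5:
  Row 4 already contains {1, 2, 5, 6}.
  Column 5 already contains {1, 2, 3, 5}.
  Its 2×3 block (box 4) already contains {1, 2, 3, 5, 6}.
  The only value from 1–6 not eliminated is 4, so R4C5 = 4.
For R4C2:
  Row 4 already contains {1, 2, 5, 6}.
  Column 2 already contains {1, 2, 4, 6}.
  Its 2×3 block (box 3) already contains {1, 2, 4, 5, 6}.
  The only value from 1–6 not eliminated is 3, so R4C2 = 3.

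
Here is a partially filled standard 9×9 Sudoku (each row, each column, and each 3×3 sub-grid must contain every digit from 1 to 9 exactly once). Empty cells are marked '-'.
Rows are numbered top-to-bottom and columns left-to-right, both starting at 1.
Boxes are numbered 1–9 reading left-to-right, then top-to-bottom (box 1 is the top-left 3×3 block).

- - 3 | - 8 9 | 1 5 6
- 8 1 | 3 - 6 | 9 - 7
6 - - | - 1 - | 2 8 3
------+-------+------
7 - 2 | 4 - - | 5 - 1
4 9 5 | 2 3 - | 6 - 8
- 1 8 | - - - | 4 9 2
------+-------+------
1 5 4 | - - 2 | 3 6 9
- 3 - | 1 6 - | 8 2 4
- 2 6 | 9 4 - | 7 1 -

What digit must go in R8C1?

Row 8 already contains {1, 2, 3, 4, 6, 8}.
Column 1 already contains {1, 4, 6, 7}.
Its 3×3 block (box 7) already contains {1, 2, 3, 4, 5, 6}.
The only value from 1–9 not eliminated is 9, so R8C1 = 9.

9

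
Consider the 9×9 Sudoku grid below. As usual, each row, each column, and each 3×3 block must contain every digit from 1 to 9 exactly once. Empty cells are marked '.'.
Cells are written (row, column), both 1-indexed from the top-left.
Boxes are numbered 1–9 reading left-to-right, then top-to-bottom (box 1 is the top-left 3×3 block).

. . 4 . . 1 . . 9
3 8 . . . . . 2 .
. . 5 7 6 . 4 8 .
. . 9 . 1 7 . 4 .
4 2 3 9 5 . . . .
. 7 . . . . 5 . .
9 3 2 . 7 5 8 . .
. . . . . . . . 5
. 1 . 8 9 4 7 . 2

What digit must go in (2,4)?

5

Cell (2,4) itself could take any of {4, 5} by direct elimination.
Consider where 5 can go in row 2.
(2,3) is out (column 3 already has a 5).
(2,5) is out (column 5 already has a 5).
(2,6) is out (column 6 already has a 5).
(2,7) is out (column 7 already has a 5).
(2,9) is out (column 9 already has a 5).
So the only cell in row 2 that can hold 5 is (2,4).
Therefore (2,4) = 5.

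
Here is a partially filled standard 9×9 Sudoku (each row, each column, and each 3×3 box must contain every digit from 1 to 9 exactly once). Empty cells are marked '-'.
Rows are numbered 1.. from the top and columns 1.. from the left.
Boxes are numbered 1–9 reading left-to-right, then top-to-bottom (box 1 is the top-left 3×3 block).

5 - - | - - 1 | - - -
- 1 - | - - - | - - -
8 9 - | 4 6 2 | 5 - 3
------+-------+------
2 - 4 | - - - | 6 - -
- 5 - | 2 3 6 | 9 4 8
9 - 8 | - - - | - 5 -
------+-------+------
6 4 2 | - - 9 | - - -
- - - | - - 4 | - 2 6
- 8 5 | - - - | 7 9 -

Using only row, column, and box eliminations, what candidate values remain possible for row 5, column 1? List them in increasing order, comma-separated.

Row 5 already contains {2, 3, 4, 5, 6, 8, 9}.
Column 1 already contains {2, 5, 6, 8, 9}.
Its 3×3 block (box 4) already contains {2, 4, 5, 8, 9}.
Removing those from 1–9 leaves {1, 7} as the candidates for row 5, column 1.

1,7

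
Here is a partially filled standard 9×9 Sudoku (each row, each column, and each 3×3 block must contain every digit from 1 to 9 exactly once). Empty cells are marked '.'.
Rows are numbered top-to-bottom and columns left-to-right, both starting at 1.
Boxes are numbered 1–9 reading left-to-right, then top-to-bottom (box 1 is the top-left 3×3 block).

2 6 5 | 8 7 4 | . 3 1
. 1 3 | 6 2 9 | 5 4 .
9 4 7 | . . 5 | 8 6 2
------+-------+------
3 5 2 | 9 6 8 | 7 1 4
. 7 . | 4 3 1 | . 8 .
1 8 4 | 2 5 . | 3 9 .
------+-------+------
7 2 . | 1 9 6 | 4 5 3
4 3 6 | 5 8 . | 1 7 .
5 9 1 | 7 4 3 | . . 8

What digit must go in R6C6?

Row 6 already contains {1, 2, 3, 4, 5, 8, 9}.
Column 6 already contains {1, 3, 4, 5, 6, 8, 9}.
Its 3×3 block (box 5) already contains {1, 2, 3, 4, 5, 6, 8, 9}.
The only value from 1–9 not eliminated is 7, so R6C6 = 7.

7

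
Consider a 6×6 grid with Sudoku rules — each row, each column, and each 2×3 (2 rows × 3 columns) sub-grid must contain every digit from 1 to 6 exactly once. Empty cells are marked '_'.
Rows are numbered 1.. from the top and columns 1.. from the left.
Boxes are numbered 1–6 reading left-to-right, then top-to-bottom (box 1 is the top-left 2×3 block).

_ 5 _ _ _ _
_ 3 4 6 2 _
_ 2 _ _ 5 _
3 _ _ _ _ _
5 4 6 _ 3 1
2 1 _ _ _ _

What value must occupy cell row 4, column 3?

Cell row 4, column 3 itself could take any of {1, 5} by direct elimination.
Consider where 5 can go in box 3.
row 3, column 1 is out (row 3 already has a 5).
row 3, column 3 is out (row 3 already has a 5).
row 4, column 2 is out (column 2 already has a 5).
So the only cell in box 3 that can hold 5 is row 4, column 3.
Therefore row 4, column 3 = 5.

5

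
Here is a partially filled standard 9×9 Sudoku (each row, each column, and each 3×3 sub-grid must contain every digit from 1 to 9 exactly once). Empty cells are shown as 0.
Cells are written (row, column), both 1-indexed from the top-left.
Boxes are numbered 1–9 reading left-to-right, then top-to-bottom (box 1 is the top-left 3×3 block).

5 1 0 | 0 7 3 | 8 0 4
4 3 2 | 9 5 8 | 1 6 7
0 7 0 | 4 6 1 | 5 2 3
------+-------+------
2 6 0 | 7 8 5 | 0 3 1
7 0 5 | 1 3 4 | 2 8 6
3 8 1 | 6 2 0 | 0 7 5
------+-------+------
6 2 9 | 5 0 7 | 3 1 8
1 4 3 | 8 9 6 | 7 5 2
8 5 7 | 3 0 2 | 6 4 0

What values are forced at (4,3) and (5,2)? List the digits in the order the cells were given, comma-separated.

For (4,3):
  Row 4 already contains {1, 2, 3, 5, 6, 7, 8}.
  Column 3 already contains {1, 2, 3, 5, 7, 9}.
  Its 3×3 block (box 4) already contains {1, 2, 3, 5, 6, 7, 8}.
  The only value from 1–9 not eliminated is 4, so (4,3) = 4.
For (5,2):
  Row 5 already contains {1, 2, 3, 4, 5, 6, 7, 8}.
  Column 2 already contains {1, 2, 3, 4, 5, 6, 7, 8}.
  Its 3×3 block (box 4) already contains {1, 2, 3, 5, 6, 7, 8}.
  The only value from 1–9 not eliminated is 9, so (5,2) = 9.

4,9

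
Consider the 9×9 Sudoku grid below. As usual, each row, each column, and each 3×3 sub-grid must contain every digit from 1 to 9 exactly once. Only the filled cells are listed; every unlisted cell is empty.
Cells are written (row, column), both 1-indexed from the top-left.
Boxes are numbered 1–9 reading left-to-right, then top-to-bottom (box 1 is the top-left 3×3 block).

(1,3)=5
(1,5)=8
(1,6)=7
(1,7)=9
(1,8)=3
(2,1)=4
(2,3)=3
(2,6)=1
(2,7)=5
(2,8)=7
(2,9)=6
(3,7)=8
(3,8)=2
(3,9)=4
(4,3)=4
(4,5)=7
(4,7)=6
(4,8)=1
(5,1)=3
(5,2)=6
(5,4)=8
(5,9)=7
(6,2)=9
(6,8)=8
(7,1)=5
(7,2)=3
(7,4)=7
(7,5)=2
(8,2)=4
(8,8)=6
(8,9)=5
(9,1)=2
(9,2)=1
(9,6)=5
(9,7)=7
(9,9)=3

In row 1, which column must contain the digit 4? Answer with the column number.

4

Consider where 4 can go in row 1.
(1,1) is out (column 1 already has a 4).
(1,2) is out (column 2 already has a 4).
(1,9) is out (column 9 already has a 4).
So the only cell in row 1 that can hold 4 is (1,4).
That is column 4.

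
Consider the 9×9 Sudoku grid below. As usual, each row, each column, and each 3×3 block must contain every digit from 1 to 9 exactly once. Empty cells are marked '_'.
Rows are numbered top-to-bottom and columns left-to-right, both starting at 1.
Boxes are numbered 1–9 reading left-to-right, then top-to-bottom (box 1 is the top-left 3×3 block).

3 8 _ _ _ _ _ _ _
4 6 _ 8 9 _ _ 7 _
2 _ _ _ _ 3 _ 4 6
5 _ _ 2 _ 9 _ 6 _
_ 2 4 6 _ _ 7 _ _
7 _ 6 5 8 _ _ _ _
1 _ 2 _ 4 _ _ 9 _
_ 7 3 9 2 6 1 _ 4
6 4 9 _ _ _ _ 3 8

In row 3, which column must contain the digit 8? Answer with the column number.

7

Consider where 8 can go in row 3.
R3C2 is out (column 2 already has a 8).
R3C3 is out (box 1 already has a 8).
R3C4 is out (column 4 already has a 8).
R3C5 is out (column 5 already has a 8).
So the only cell in row 3 that can hold 8 is R3C7.
That is column 7.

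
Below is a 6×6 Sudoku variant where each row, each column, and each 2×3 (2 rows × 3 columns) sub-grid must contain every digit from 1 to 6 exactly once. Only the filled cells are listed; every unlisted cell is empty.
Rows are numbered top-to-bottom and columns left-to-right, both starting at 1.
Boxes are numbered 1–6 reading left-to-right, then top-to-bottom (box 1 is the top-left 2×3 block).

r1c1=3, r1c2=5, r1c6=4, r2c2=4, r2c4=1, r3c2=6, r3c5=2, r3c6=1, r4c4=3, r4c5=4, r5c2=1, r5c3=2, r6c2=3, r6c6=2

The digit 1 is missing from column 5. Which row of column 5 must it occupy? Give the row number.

Consider where 1 can go in column 5.
r1c5 is out (box 2 already has a 1).
r2c5 is out (row 2 already has a 1).
r5c5 is out (row 5 already has a 1).
So the only cell in column 5 that can hold 1 is r6c5.
That is row 6.

6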